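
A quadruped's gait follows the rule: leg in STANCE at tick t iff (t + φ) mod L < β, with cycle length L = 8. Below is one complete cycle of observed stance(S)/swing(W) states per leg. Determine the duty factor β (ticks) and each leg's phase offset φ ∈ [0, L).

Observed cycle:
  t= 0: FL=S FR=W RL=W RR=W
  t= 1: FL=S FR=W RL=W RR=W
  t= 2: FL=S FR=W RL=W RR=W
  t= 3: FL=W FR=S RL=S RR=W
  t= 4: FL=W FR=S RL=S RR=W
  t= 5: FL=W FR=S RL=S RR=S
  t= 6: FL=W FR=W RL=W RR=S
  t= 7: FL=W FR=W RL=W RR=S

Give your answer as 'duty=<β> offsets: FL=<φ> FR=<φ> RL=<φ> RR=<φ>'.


duty=3 offsets: FL=0 FR=5 RL=5 RR=3

duty β = stance ticks per leg = 3
FL: stance ticks = 3; W→S at t=0 → φ=0
FR: stance ticks = 3; W→S at t=3 → φ=5
RL: stance ticks = 3; W→S at t=3 → φ=5
RR: stance ticks = 3; W→S at t=5 → φ=3


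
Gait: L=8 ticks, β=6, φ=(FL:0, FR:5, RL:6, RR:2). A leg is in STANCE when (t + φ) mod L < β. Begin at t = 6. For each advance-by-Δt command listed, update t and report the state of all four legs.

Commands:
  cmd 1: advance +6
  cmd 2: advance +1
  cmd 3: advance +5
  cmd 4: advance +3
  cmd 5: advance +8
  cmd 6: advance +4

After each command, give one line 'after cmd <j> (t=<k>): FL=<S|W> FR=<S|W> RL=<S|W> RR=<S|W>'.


after cmd 1 (t=12): FL=S FR=S RL=S RR=W
after cmd 2 (t=13): FL=S FR=S RL=S RR=W
after cmd 3 (t=18): FL=S FR=W RL=S RR=S
after cmd 4 (t=21): FL=S FR=S RL=S RR=W
after cmd 5 (t=29): FL=S FR=S RL=S RR=W
after cmd 6 (t=33): FL=S FR=W RL=W RR=S

start t=6: FL=W FR=S RL=S RR=S
cmd 1: advance +6 → t=12, phase=(4,1,2,6) → FL=S FR=S RL=S RR=W
cmd 2: advance +1 → t=13, phase=(5,2,3,7) → FL=S FR=S RL=S RR=W
cmd 3: advance +5 → t=18, phase=(2,7,0,4) → FL=S FR=W RL=S RR=S
cmd 4: advance +3 → t=21, phase=(5,2,3,7) → FL=S FR=S RL=S RR=W
cmd 5: advance +8 → t=29, phase=(5,2,3,7) → FL=S FR=S RL=S RR=W
cmd 6: advance +4 → t=33, phase=(1,6,7,3) → FL=S FR=W RL=W RR=S


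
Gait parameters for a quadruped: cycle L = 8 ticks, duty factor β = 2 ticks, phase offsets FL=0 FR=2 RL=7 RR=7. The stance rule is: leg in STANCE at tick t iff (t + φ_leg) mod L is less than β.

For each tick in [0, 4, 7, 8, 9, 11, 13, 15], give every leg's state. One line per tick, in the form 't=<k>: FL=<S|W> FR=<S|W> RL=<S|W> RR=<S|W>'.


t=0: FL=S FR=W RL=W RR=W
t=4: FL=W FR=W RL=W RR=W
t=7: FL=W FR=S RL=W RR=W
t=8: FL=S FR=W RL=W RR=W
t=9: FL=S FR=W RL=S RR=S
t=11: FL=W FR=W RL=W RR=W
t=13: FL=W FR=W RL=W RR=W
t=15: FL=W FR=S RL=W RR=W

t=0: phase=(0,2,7,7) vs β=2 → FL=S FR=W RL=W RR=W
t=4: phase=(4,6,3,3) vs β=2 → FL=W FR=W RL=W RR=W
t=7: phase=(7,1,6,6) vs β=2 → FL=W FR=S RL=W RR=W
t=8: phase=(0,2,7,7) vs β=2 → FL=S FR=W RL=W RR=W
t=9: phase=(1,3,0,0) vs β=2 → FL=S FR=W RL=S RR=S
t=11: phase=(3,5,2,2) vs β=2 → FL=W FR=W RL=W RR=W
t=13: phase=(5,7,4,4) vs β=2 → FL=W FR=W RL=W RR=W
t=15: phase=(7,1,6,6) vs β=2 → FL=W FR=S RL=W RR=W


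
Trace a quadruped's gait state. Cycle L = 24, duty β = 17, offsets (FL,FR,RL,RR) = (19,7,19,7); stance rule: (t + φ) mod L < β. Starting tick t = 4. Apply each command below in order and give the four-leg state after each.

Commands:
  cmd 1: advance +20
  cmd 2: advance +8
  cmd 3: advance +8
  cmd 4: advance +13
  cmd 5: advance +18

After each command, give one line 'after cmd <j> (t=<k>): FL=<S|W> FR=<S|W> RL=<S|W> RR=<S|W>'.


start t=4: FL=W FR=S RL=W RR=S
cmd 1: advance +20 → t=24, phase=(19,7,19,7) → FL=W FR=S RL=W RR=S
cmd 2: advance +8 → t=32, phase=(3,15,3,15) → FL=S FR=S RL=S RR=S
cmd 3: advance +8 → t=40, phase=(11,23,11,23) → FL=S FR=W RL=S RR=W
cmd 4: advance +13 → t=53, phase=(0,12,0,12) → FL=S FR=S RL=S RR=S
cmd 5: advance +18 → t=71, phase=(18,6,18,6) → FL=W FR=S RL=W RR=S

after cmd 1 (t=24): FL=W FR=S RL=W RR=S
after cmd 2 (t=32): FL=S FR=S RL=S RR=S
after cmd 3 (t=40): FL=S FR=W RL=S RR=W
after cmd 4 (t=53): FL=S FR=S RL=S RR=S
after cmd 5 (t=71): FL=W FR=S RL=W RR=S


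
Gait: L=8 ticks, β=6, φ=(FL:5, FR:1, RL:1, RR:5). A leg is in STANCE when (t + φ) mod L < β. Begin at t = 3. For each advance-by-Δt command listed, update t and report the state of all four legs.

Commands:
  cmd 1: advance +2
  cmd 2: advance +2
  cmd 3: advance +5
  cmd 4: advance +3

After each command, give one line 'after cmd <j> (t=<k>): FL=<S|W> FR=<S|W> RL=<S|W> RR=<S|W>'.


start t=3: FL=S FR=S RL=S RR=S
cmd 1: advance +2 → t=5, phase=(2,6,6,2) → FL=S FR=W RL=W RR=S
cmd 2: advance +2 → t=7, phase=(4,0,0,4) → FL=S FR=S RL=S RR=S
cmd 3: advance +5 → t=12, phase=(1,5,5,1) → FL=S FR=S RL=S RR=S
cmd 4: advance +3 → t=15, phase=(4,0,0,4) → FL=S FR=S RL=S RR=S

after cmd 1 (t=5): FL=S FR=W RL=W RR=S
after cmd 2 (t=7): FL=S FR=S RL=S RR=S
after cmd 3 (t=12): FL=S FR=S RL=S RR=S
after cmd 4 (t=15): FL=S FR=S RL=S RR=S


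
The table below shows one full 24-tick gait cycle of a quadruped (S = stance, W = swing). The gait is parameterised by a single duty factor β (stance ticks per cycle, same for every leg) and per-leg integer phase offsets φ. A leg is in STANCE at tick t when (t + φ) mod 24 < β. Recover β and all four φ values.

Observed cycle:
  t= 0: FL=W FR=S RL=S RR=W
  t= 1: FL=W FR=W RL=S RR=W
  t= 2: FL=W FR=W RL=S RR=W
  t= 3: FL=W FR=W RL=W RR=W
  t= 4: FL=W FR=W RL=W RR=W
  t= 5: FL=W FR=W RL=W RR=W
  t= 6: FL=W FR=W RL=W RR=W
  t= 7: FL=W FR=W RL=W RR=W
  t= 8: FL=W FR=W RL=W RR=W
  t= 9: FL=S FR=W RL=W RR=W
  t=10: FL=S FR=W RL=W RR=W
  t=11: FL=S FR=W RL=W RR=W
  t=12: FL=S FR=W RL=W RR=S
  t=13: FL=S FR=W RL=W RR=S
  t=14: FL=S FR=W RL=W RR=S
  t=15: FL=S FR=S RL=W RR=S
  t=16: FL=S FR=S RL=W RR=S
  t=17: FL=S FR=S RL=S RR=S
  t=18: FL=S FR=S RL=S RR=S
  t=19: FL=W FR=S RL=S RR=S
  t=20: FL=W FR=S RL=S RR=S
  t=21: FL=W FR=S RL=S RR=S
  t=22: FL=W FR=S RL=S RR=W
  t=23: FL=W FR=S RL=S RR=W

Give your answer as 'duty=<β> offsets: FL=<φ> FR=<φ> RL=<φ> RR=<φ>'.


duty=10 offsets: FL=15 FR=9 RL=7 RR=12

duty β = stance ticks per leg = 10
FL: stance ticks = 10; W→S at t=9 → φ=15
FR: stance ticks = 10; W→S at t=15 → φ=9
RL: stance ticks = 10; W→S at t=17 → φ=7
RR: stance ticks = 10; W→S at t=12 → φ=12


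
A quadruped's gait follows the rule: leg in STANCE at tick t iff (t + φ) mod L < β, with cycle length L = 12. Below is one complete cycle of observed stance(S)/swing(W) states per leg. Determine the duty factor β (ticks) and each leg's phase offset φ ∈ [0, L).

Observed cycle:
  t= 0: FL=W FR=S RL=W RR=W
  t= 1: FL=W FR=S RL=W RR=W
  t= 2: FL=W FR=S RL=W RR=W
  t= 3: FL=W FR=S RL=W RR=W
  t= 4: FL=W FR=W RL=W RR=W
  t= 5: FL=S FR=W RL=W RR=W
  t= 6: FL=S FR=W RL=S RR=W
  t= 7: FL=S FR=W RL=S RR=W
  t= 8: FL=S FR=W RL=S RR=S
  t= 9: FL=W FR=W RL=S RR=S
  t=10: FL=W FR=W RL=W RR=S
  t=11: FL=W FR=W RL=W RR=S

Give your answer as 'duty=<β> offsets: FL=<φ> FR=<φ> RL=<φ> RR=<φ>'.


duty β = stance ticks per leg = 4
FL: stance ticks = 4; W→S at t=5 → φ=7
FR: stance ticks = 4; W→S at t=0 → φ=0
RL: stance ticks = 4; W→S at t=6 → φ=6
RR: stance ticks = 4; W→S at t=8 → φ=4

duty=4 offsets: FL=7 FR=0 RL=6 RR=4


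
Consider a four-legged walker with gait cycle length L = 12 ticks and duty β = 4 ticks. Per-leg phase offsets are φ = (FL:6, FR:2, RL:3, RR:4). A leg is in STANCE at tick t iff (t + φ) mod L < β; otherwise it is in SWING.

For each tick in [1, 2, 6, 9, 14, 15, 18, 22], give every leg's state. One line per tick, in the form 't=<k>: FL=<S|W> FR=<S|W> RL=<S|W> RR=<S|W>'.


t=1: FL=W FR=S RL=W RR=W
t=2: FL=W FR=W RL=W RR=W
t=6: FL=S FR=W RL=W RR=W
t=9: FL=S FR=W RL=S RR=S
t=14: FL=W FR=W RL=W RR=W
t=15: FL=W FR=W RL=W RR=W
t=18: FL=S FR=W RL=W RR=W
t=22: FL=W FR=S RL=S RR=S

t=1: phase=(7,3,4,5) vs β=4 → FL=W FR=S RL=W RR=W
t=2: phase=(8,4,5,6) vs β=4 → FL=W FR=W RL=W RR=W
t=6: phase=(0,8,9,10) vs β=4 → FL=S FR=W RL=W RR=W
t=9: phase=(3,11,0,1) vs β=4 → FL=S FR=W RL=S RR=S
t=14: phase=(8,4,5,6) vs β=4 → FL=W FR=W RL=W RR=W
t=15: phase=(9,5,6,7) vs β=4 → FL=W FR=W RL=W RR=W
t=18: phase=(0,8,9,10) vs β=4 → FL=S FR=W RL=W RR=W
t=22: phase=(4,0,1,2) vs β=4 → FL=W FR=S RL=S RR=S


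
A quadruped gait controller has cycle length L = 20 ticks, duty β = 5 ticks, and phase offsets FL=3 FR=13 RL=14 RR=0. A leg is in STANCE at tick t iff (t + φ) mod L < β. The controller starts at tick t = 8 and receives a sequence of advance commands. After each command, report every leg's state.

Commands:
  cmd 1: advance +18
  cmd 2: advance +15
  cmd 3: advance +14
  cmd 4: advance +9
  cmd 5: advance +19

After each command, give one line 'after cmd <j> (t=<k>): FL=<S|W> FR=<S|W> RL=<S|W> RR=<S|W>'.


start t=8: FL=W FR=S RL=S RR=W
cmd 1: advance +18 → t=26, phase=(9,19,0,6) → FL=W FR=W RL=S RR=W
cmd 2: advance +15 → t=41, phase=(4,14,15,1) → FL=S FR=W RL=W RR=S
cmd 3: advance +14 → t=55, phase=(18,8,9,15) → FL=W FR=W RL=W RR=W
cmd 4: advance +9 → t=64, phase=(7,17,18,4) → FL=W FR=W RL=W RR=S
cmd 5: advance +19 → t=83, phase=(6,16,17,3) → FL=W FR=W RL=W RR=S

after cmd 1 (t=26): FL=W FR=W RL=S RR=W
after cmd 2 (t=41): FL=S FR=W RL=W RR=S
after cmd 3 (t=55): FL=W FR=W RL=W RR=W
after cmd 4 (t=64): FL=W FR=W RL=W RR=S
after cmd 5 (t=83): FL=W FR=W RL=W RR=S


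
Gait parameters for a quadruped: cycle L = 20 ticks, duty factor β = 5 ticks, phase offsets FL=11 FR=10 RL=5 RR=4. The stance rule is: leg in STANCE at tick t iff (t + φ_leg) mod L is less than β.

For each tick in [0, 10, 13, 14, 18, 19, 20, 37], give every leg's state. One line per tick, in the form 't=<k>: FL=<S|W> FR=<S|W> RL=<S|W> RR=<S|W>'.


t=0: phase=(11,10,5,4) vs β=5 → FL=W FR=W RL=W RR=S
t=10: phase=(1,0,15,14) vs β=5 → FL=S FR=S RL=W RR=W
t=13: phase=(4,3,18,17) vs β=5 → FL=S FR=S RL=W RR=W
t=14: phase=(5,4,19,18) vs β=5 → FL=W FR=S RL=W RR=W
t=18: phase=(9,8,3,2) vs β=5 → FL=W FR=W RL=S RR=S
t=19: phase=(10,9,4,3) vs β=5 → FL=W FR=W RL=S RR=S
t=20: phase=(11,10,5,4) vs β=5 → FL=W FR=W RL=W RR=S
t=37: phase=(8,7,2,1) vs β=5 → FL=W FR=W RL=S RR=S

t=0: FL=W FR=W RL=W RR=S
t=10: FL=S FR=S RL=W RR=W
t=13: FL=S FR=S RL=W RR=W
t=14: FL=W FR=S RL=W RR=W
t=18: FL=W FR=W RL=S RR=S
t=19: FL=W FR=W RL=S RR=S
t=20: FL=W FR=W RL=W RR=S
t=37: FL=W FR=W RL=S RR=S


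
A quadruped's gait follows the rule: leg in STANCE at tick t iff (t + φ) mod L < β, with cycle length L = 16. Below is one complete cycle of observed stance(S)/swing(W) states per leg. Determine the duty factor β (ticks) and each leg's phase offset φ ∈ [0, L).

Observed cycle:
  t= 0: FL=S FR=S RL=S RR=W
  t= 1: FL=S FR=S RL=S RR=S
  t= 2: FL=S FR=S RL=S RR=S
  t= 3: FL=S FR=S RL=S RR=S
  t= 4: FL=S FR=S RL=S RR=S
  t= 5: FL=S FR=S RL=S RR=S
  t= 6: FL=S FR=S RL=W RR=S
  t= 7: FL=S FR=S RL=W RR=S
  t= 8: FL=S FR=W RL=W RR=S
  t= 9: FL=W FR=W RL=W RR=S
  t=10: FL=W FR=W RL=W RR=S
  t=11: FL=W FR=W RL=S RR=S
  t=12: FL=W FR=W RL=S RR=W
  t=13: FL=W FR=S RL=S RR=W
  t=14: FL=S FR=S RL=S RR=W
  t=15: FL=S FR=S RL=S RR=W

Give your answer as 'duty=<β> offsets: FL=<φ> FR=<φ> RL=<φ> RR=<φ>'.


duty β = stance ticks per leg = 11
FL: stance ticks = 11; W→S at t=14 → φ=2
FR: stance ticks = 11; W→S at t=13 → φ=3
RL: stance ticks = 11; W→S at t=11 → φ=5
RR: stance ticks = 11; W→S at t=1 → φ=15

duty=11 offsets: FL=2 FR=3 RL=5 RR=15


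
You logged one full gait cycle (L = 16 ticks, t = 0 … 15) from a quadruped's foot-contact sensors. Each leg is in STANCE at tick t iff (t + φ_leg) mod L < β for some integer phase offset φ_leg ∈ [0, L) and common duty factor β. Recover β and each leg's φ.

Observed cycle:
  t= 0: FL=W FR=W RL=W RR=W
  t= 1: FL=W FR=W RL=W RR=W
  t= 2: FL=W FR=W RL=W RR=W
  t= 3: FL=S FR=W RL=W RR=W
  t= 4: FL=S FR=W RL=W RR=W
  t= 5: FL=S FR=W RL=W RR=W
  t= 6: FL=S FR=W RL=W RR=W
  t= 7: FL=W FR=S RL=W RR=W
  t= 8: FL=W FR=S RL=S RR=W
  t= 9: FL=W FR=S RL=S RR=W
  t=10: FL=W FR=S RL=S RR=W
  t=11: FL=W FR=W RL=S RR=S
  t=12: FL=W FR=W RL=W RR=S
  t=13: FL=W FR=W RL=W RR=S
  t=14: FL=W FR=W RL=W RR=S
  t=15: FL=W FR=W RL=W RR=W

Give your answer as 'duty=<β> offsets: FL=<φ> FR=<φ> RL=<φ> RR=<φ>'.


duty=4 offsets: FL=13 FR=9 RL=8 RR=5

duty β = stance ticks per leg = 4
FL: stance ticks = 4; W→S at t=3 → φ=13
FR: stance ticks = 4; W→S at t=7 → φ=9
RL: stance ticks = 4; W→S at t=8 → φ=8
RR: stance ticks = 4; W→S at t=11 → φ=5


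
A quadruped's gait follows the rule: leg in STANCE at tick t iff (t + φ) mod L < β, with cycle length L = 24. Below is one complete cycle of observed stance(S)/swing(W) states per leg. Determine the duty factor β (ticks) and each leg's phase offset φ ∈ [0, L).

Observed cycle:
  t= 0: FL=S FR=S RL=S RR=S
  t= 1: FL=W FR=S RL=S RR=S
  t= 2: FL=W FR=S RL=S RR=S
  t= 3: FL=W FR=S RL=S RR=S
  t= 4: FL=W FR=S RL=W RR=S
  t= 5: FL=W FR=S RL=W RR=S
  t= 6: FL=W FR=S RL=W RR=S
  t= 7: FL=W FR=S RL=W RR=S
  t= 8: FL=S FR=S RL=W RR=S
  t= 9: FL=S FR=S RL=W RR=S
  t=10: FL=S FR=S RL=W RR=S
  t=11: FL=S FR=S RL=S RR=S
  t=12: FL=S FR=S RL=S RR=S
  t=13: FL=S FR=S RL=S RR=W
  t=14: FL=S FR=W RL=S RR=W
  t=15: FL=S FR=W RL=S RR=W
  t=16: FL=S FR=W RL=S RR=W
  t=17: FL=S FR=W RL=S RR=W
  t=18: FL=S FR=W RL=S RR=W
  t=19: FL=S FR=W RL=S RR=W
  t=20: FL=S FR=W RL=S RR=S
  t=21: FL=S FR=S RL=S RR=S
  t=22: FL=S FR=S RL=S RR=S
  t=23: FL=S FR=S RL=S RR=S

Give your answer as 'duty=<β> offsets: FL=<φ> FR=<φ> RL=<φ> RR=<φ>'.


duty=17 offsets: FL=16 FR=3 RL=13 RR=4

duty β = stance ticks per leg = 17
FL: stance ticks = 17; W→S at t=8 → φ=16
FR: stance ticks = 17; W→S at t=21 → φ=3
RL: stance ticks = 17; W→S at t=11 → φ=13
RR: stance ticks = 17; W→S at t=20 → φ=4


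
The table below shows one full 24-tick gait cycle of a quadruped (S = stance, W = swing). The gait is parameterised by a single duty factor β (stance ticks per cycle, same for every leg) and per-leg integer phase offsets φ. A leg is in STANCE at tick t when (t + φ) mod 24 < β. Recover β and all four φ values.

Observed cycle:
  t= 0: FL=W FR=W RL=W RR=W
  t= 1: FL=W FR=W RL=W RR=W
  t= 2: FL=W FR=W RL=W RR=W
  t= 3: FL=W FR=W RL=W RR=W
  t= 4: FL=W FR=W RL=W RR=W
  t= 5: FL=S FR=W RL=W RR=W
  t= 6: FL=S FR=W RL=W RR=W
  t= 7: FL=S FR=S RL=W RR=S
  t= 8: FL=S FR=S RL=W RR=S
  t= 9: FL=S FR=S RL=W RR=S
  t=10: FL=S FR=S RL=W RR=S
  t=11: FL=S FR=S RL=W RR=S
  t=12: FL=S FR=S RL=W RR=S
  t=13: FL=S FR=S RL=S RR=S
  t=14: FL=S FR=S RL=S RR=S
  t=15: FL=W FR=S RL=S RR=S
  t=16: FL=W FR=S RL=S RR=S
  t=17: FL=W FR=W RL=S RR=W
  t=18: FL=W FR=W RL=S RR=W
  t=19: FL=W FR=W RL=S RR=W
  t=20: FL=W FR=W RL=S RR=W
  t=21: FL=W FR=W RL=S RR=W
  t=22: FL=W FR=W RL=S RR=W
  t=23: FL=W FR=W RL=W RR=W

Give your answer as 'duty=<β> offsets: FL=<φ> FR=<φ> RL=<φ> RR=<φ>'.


duty β = stance ticks per leg = 10
FL: stance ticks = 10; W→S at t=5 → φ=19
FR: stance ticks = 10; W→S at t=7 → φ=17
RL: stance ticks = 10; W→S at t=13 → φ=11
RR: stance ticks = 10; W→S at t=7 → φ=17

duty=10 offsets: FL=19 FR=17 RL=11 RR=17


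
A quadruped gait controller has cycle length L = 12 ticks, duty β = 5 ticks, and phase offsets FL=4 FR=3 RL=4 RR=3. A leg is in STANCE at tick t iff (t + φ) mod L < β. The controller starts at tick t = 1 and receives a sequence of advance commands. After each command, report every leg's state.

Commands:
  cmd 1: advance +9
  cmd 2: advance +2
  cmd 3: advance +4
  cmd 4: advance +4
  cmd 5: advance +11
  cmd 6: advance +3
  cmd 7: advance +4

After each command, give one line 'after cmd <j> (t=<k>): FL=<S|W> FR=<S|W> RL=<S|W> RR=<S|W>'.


after cmd 1 (t=10): FL=S FR=S RL=S RR=S
after cmd 2 (t=12): FL=S FR=S RL=S RR=S
after cmd 3 (t=16): FL=W FR=W RL=W RR=W
after cmd 4 (t=20): FL=S FR=W RL=S RR=W
after cmd 5 (t=31): FL=W FR=W RL=W RR=W
after cmd 6 (t=34): FL=S FR=S RL=S RR=S
after cmd 7 (t=38): FL=W FR=W RL=W RR=W

start t=1: FL=W FR=S RL=W RR=S
cmd 1: advance +9 → t=10, phase=(2,1,2,1) → FL=S FR=S RL=S RR=S
cmd 2: advance +2 → t=12, phase=(4,3,4,3) → FL=S FR=S RL=S RR=S
cmd 3: advance +4 → t=16, phase=(8,7,8,7) → FL=W FR=W RL=W RR=W
cmd 4: advance +4 → t=20, phase=(0,11,0,11) → FL=S FR=W RL=S RR=W
cmd 5: advance +11 → t=31, phase=(11,10,11,10) → FL=W FR=W RL=W RR=W
cmd 6: advance +3 → t=34, phase=(2,1,2,1) → FL=S FR=S RL=S RR=S
cmd 7: advance +4 → t=38, phase=(6,5,6,5) → FL=W FR=W RL=W RR=W


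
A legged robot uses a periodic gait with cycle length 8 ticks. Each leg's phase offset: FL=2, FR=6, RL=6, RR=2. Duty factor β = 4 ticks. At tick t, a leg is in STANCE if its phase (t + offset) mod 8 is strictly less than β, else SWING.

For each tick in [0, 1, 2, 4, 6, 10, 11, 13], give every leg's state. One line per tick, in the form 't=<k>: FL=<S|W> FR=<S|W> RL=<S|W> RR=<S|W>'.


t=0: FL=S FR=W RL=W RR=S
t=1: FL=S FR=W RL=W RR=S
t=2: FL=W FR=S RL=S RR=W
t=4: FL=W FR=S RL=S RR=W
t=6: FL=S FR=W RL=W RR=S
t=10: FL=W FR=S RL=S RR=W
t=11: FL=W FR=S RL=S RR=W
t=13: FL=W FR=S RL=S RR=W

t=0: phase=(2,6,6,2) vs β=4 → FL=S FR=W RL=W RR=S
t=1: phase=(3,7,7,3) vs β=4 → FL=S FR=W RL=W RR=S
t=2: phase=(4,0,0,4) vs β=4 → FL=W FR=S RL=S RR=W
t=4: phase=(6,2,2,6) vs β=4 → FL=W FR=S RL=S RR=W
t=6: phase=(0,4,4,0) vs β=4 → FL=S FR=W RL=W RR=S
t=10: phase=(4,0,0,4) vs β=4 → FL=W FR=S RL=S RR=W
t=11: phase=(5,1,1,5) vs β=4 → FL=W FR=S RL=S RR=W
t=13: phase=(7,3,3,7) vs β=4 → FL=W FR=S RL=S RR=W


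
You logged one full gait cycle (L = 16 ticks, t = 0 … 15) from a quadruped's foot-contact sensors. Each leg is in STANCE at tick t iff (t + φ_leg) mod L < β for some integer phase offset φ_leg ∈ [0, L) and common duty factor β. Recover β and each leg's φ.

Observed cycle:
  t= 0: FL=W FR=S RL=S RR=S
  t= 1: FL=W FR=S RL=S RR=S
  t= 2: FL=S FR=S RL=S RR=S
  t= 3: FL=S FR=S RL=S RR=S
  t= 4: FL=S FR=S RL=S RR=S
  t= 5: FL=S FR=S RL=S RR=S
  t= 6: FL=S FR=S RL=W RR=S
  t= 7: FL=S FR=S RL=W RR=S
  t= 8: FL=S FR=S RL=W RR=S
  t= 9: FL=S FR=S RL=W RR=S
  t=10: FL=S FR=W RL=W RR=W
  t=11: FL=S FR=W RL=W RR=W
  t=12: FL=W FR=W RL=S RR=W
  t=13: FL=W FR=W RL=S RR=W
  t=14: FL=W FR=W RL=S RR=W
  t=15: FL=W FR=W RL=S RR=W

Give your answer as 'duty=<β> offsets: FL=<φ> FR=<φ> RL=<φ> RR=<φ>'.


duty=10 offsets: FL=14 FR=0 RL=4 RR=0

duty β = stance ticks per leg = 10
FL: stance ticks = 10; W→S at t=2 → φ=14
FR: stance ticks = 10; W→S at t=0 → φ=0
RL: stance ticks = 10; W→S at t=12 → φ=4
RR: stance ticks = 10; W→S at t=0 → φ=0


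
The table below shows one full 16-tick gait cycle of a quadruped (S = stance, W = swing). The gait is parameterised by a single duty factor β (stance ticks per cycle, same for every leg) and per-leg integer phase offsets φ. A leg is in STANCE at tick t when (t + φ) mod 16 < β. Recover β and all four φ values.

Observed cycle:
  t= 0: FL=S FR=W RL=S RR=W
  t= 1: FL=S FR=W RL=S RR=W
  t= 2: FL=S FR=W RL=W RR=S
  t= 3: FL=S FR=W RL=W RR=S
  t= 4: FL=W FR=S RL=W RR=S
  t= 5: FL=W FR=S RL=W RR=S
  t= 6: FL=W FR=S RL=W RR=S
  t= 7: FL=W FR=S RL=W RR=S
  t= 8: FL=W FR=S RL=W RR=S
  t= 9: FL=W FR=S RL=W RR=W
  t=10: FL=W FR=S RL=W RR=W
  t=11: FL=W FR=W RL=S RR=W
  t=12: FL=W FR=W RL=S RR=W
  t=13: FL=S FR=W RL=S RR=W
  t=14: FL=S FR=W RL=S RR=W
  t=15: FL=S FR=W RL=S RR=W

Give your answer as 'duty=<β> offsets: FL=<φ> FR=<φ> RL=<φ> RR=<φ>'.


duty β = stance ticks per leg = 7
FL: stance ticks = 7; W→S at t=13 → φ=3
FR: stance ticks = 7; W→S at t=4 → φ=12
RL: stance ticks = 7; W→S at t=11 → φ=5
RR: stance ticks = 7; W→S at t=2 → φ=14

duty=7 offsets: FL=3 FR=12 RL=5 RR=14


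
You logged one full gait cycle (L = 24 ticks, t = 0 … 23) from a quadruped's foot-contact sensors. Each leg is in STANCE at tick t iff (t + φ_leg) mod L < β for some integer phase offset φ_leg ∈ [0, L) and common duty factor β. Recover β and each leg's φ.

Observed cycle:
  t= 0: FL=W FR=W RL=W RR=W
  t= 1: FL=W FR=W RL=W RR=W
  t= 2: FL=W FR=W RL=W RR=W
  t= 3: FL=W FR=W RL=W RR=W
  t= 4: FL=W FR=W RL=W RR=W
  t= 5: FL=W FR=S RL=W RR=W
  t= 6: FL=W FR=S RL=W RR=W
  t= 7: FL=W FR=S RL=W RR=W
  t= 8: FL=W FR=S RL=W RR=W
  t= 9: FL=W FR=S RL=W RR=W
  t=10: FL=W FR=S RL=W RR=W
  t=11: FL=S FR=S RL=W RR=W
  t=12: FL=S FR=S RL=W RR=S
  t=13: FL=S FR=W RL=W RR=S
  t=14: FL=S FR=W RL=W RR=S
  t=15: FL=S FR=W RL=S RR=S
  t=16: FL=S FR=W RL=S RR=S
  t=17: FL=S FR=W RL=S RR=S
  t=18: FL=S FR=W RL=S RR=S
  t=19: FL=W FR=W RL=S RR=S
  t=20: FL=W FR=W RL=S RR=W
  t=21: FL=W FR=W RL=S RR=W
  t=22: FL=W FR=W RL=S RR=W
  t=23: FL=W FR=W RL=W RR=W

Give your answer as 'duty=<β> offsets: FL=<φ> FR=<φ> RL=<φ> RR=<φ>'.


duty β = stance ticks per leg = 8
FL: stance ticks = 8; W→S at t=11 → φ=13
FR: stance ticks = 8; W→S at t=5 → φ=19
RL: stance ticks = 8; W→S at t=15 → φ=9
RR: stance ticks = 8; W→S at t=12 → φ=12

duty=8 offsets: FL=13 FR=19 RL=9 RR=12


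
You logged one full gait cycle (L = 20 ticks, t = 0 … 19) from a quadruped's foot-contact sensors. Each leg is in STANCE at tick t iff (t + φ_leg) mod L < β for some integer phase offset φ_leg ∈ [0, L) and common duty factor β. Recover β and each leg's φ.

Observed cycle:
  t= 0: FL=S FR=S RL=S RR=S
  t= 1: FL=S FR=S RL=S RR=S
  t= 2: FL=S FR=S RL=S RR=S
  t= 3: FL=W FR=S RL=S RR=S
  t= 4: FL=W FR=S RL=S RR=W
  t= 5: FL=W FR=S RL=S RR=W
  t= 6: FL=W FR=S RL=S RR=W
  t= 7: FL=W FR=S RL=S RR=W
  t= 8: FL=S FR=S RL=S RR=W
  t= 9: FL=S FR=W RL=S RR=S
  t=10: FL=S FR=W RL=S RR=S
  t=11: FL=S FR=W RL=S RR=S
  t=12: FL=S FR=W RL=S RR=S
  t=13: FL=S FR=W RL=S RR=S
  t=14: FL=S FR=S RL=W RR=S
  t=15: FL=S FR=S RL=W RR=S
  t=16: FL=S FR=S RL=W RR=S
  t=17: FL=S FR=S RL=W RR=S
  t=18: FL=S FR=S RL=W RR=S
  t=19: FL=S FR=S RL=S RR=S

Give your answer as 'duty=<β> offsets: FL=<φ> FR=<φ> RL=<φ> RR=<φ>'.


duty β = stance ticks per leg = 15
FL: stance ticks = 15; W→S at t=8 → φ=12
FR: stance ticks = 15; W→S at t=14 → φ=6
RL: stance ticks = 15; W→S at t=19 → φ=1
RR: stance ticks = 15; W→S at t=9 → φ=11

duty=15 offsets: FL=12 FR=6 RL=1 RR=11


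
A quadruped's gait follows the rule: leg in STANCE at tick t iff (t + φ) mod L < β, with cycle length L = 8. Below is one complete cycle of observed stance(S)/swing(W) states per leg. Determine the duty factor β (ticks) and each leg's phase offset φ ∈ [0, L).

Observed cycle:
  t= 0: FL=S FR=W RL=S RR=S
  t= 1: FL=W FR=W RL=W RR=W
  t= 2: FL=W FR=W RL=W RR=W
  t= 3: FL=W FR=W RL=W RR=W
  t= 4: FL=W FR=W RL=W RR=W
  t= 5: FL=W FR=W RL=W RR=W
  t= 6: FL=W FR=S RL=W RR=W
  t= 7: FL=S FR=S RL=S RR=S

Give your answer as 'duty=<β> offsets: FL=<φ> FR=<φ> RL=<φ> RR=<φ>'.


duty β = stance ticks per leg = 2
FL: stance ticks = 2; W→S at t=7 → φ=1
FR: stance ticks = 2; W→S at t=6 → φ=2
RL: stance ticks = 2; W→S at t=7 → φ=1
RR: stance ticks = 2; W→S at t=7 → φ=1

duty=2 offsets: FL=1 FR=2 RL=1 RR=1


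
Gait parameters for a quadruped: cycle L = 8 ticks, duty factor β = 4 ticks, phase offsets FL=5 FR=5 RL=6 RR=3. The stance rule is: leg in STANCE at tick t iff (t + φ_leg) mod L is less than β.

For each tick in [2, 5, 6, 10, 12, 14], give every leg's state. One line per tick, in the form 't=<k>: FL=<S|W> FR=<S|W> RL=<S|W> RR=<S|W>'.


t=2: phase=(7,7,0,5) vs β=4 → FL=W FR=W RL=S RR=W
t=5: phase=(2,2,3,0) vs β=4 → FL=S FR=S RL=S RR=S
t=6: phase=(3,3,4,1) vs β=4 → FL=S FR=S RL=W RR=S
t=10: phase=(7,7,0,5) vs β=4 → FL=W FR=W RL=S RR=W
t=12: phase=(1,1,2,7) vs β=4 → FL=S FR=S RL=S RR=W
t=14: phase=(3,3,4,1) vs β=4 → FL=S FR=S RL=W RR=S

t=2: FL=W FR=W RL=S RR=W
t=5: FL=S FR=S RL=S RR=S
t=6: FL=S FR=S RL=W RR=S
t=10: FL=W FR=W RL=S RR=W
t=12: FL=S FR=S RL=S RR=W
t=14: FL=S FR=S RL=W RR=S


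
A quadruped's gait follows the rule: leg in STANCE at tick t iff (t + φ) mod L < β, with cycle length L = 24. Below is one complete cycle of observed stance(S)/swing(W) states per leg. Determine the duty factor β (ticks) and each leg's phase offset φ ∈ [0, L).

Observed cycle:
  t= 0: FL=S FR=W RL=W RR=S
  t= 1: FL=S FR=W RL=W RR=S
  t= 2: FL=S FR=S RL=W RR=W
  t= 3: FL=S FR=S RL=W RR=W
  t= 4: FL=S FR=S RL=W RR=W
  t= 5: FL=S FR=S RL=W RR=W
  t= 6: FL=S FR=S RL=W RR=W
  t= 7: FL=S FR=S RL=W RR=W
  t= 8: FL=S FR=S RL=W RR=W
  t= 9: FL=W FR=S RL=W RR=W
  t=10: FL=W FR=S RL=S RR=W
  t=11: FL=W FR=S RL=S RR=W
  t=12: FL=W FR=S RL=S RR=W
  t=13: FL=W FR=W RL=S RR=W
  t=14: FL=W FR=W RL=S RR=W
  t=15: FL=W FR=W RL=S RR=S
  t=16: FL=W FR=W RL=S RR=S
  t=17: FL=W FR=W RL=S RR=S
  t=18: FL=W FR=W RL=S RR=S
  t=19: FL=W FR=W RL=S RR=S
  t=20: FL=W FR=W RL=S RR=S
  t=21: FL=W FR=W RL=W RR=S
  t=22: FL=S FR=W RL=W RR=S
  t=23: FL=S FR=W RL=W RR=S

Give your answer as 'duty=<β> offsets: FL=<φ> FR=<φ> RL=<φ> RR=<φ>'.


duty=11 offsets: FL=2 FR=22 RL=14 RR=9

duty β = stance ticks per leg = 11
FL: stance ticks = 11; W→S at t=22 → φ=2
FR: stance ticks = 11; W→S at t=2 → φ=22
RL: stance ticks = 11; W→S at t=10 → φ=14
RR: stance ticks = 11; W→S at t=15 → φ=9


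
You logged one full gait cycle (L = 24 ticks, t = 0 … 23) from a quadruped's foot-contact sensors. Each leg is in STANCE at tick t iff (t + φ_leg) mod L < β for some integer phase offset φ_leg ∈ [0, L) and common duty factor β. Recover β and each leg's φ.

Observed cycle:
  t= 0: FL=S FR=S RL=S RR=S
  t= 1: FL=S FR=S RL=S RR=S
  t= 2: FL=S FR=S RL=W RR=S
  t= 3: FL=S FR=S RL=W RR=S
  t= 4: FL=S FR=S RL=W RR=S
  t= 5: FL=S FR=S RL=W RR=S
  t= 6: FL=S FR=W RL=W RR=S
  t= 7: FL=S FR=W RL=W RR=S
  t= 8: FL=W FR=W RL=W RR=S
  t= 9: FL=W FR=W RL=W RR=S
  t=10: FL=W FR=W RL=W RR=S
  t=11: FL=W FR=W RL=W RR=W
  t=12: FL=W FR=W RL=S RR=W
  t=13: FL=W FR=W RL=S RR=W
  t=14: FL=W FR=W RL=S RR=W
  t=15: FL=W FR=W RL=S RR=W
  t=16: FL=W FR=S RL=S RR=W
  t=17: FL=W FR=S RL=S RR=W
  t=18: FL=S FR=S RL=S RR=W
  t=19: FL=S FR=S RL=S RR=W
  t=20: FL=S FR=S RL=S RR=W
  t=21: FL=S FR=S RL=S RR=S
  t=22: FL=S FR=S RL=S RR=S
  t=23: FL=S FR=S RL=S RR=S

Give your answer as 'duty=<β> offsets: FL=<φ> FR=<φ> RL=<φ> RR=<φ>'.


duty=14 offsets: FL=6 FR=8 RL=12 RR=3

duty β = stance ticks per leg = 14
FL: stance ticks = 14; W→S at t=18 → φ=6
FR: stance ticks = 14; W→S at t=16 → φ=8
RL: stance ticks = 14; W→S at t=12 → φ=12
RR: stance ticks = 14; W→S at t=21 → φ=3


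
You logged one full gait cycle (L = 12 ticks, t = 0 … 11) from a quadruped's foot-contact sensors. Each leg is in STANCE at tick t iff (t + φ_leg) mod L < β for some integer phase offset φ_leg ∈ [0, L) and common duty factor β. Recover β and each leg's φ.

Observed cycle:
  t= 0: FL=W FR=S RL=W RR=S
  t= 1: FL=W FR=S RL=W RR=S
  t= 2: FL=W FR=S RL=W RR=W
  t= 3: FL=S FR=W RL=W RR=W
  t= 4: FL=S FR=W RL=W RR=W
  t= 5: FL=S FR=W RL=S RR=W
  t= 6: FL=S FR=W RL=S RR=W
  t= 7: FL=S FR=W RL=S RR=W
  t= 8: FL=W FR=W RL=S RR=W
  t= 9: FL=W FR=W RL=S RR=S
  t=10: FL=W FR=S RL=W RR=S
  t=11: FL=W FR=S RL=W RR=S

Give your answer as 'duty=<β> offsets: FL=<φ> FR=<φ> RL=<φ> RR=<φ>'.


duty β = stance ticks per leg = 5
FL: stance ticks = 5; W→S at t=3 → φ=9
FR: stance ticks = 5; W→S at t=10 → φ=2
RL: stance ticks = 5; W→S at t=5 → φ=7
RR: stance ticks = 5; W→S at t=9 → φ=3

duty=5 offsets: FL=9 FR=2 RL=7 RR=3


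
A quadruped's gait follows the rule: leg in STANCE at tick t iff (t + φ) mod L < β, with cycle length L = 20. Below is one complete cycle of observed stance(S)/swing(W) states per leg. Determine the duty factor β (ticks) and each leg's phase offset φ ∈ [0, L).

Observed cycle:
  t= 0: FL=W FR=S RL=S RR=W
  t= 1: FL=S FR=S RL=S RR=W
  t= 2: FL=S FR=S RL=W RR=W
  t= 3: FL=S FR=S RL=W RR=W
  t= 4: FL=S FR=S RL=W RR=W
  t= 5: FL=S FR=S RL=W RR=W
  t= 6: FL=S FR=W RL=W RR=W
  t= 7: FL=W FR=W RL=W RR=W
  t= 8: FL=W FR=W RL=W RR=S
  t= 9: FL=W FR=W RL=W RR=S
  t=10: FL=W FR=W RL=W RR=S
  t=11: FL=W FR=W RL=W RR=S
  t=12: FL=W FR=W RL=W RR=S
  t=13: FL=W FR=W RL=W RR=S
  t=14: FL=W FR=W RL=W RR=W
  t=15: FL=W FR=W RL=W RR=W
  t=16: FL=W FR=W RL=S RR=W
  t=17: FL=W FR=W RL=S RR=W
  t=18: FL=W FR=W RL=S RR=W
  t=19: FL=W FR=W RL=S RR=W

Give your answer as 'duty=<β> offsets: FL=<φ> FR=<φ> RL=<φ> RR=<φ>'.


duty β = stance ticks per leg = 6
FL: stance ticks = 6; W→S at t=1 → φ=19
FR: stance ticks = 6; W→S at t=0 → φ=0
RL: stance ticks = 6; W→S at t=16 → φ=4
RR: stance ticks = 6; W→S at t=8 → φ=12

duty=6 offsets: FL=19 FR=0 RL=4 RR=12


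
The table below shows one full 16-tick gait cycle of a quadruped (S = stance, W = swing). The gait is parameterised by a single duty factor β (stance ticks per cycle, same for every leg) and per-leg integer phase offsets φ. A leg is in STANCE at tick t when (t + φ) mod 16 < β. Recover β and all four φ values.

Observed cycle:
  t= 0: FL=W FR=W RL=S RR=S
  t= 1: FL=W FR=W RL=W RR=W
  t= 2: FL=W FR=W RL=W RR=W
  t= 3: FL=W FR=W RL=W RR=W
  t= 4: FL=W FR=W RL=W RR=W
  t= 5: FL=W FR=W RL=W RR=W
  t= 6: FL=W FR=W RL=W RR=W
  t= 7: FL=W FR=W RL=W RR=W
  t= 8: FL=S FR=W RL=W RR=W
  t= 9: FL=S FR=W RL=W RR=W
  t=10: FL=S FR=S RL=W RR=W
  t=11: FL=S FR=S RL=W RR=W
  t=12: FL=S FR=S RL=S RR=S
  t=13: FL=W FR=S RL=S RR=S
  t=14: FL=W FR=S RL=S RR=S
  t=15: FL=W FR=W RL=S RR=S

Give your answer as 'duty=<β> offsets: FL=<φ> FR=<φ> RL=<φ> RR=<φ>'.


duty=5 offsets: FL=8 FR=6 RL=4 RR=4

duty β = stance ticks per leg = 5
FL: stance ticks = 5; W→S at t=8 → φ=8
FR: stance ticks = 5; W→S at t=10 → φ=6
RL: stance ticks = 5; W→S at t=12 → φ=4
RR: stance ticks = 5; W→S at t=12 → φ=4


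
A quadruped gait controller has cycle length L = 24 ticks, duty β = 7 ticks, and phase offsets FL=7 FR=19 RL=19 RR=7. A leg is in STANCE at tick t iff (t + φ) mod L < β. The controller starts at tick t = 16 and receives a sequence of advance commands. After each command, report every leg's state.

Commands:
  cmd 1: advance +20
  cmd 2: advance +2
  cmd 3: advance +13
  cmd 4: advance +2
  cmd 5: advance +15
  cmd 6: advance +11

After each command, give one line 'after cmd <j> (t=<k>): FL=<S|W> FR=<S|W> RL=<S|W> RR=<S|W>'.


start t=16: FL=W FR=W RL=W RR=W
cmd 1: advance +20 → t=36, phase=(19,7,7,19) → FL=W FR=W RL=W RR=W
cmd 2: advance +2 → t=38, phase=(21,9,9,21) → FL=W FR=W RL=W RR=W
cmd 3: advance +13 → t=51, phase=(10,22,22,10) → FL=W FR=W RL=W RR=W
cmd 4: advance +2 → t=53, phase=(12,0,0,12) → FL=W FR=S RL=S RR=W
cmd 5: advance +15 → t=68, phase=(3,15,15,3) → FL=S FR=W RL=W RR=S
cmd 6: advance +11 → t=79, phase=(14,2,2,14) → FL=W FR=S RL=S RR=W

after cmd 1 (t=36): FL=W FR=W RL=W RR=W
after cmd 2 (t=38): FL=W FR=W RL=W RR=W
after cmd 3 (t=51): FL=W FR=W RL=W RR=W
after cmd 4 (t=53): FL=W FR=S RL=S RR=W
after cmd 5 (t=68): FL=S FR=W RL=W RR=S
after cmd 6 (t=79): FL=W FR=S RL=S RR=W


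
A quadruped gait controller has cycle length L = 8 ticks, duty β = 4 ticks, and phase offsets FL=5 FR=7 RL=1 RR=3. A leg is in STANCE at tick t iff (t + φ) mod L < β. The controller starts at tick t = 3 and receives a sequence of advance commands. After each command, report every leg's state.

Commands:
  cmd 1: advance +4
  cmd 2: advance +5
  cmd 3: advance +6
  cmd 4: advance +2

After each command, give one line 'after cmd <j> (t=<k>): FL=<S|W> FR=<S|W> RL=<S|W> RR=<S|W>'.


start t=3: FL=S FR=S RL=W RR=W
cmd 1: advance +4 → t=7, phase=(4,6,0,2) → FL=W FR=W RL=S RR=S
cmd 2: advance +5 → t=12, phase=(1,3,5,7) → FL=S FR=S RL=W RR=W
cmd 3: advance +6 → t=18, phase=(7,1,3,5) → FL=W FR=S RL=S RR=W
cmd 4: advance +2 → t=20, phase=(1,3,5,7) → FL=S FR=S RL=W RR=W

after cmd 1 (t=7): FL=W FR=W RL=S RR=S
after cmd 2 (t=12): FL=S FR=S RL=W RR=W
after cmd 3 (t=18): FL=W FR=S RL=S RR=W
after cmd 4 (t=20): FL=S FR=S RL=W RR=W


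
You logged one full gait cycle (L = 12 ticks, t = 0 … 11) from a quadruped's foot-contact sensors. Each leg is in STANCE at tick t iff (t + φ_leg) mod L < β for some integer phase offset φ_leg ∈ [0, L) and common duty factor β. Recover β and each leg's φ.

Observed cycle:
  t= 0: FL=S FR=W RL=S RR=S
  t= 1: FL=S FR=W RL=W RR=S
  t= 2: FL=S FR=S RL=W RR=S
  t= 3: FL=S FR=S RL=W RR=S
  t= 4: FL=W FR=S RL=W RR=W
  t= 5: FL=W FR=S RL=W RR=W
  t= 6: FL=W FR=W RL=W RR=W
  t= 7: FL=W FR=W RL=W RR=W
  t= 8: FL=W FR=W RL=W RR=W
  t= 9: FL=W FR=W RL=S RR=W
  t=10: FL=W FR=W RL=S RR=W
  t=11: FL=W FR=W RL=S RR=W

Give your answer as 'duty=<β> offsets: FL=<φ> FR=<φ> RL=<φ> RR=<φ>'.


duty=4 offsets: FL=0 FR=10 RL=3 RR=0

duty β = stance ticks per leg = 4
FL: stance ticks = 4; W→S at t=0 → φ=0
FR: stance ticks = 4; W→S at t=2 → φ=10
RL: stance ticks = 4; W→S at t=9 → φ=3
RR: stance ticks = 4; W→S at t=0 → φ=0


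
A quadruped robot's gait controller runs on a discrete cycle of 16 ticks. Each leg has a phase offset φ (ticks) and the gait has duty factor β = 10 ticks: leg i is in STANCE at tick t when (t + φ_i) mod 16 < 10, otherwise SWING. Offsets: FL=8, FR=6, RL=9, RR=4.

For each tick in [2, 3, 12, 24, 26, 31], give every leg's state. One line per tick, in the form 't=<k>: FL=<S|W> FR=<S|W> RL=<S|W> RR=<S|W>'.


t=2: FL=W FR=S RL=W RR=S
t=3: FL=W FR=S RL=W RR=S
t=12: FL=S FR=S RL=S RR=S
t=24: FL=S FR=W RL=S RR=W
t=26: FL=S FR=S RL=S RR=W
t=31: FL=S FR=S RL=S RR=S

t=2: phase=(10,8,11,6) vs β=10 → FL=W FR=S RL=W RR=S
t=3: phase=(11,9,12,7) vs β=10 → FL=W FR=S RL=W RR=S
t=12: phase=(4,2,5,0) vs β=10 → FL=S FR=S RL=S RR=S
t=24: phase=(0,14,1,12) vs β=10 → FL=S FR=W RL=S RR=W
t=26: phase=(2,0,3,14) vs β=10 → FL=S FR=S RL=S RR=W
t=31: phase=(7,5,8,3) vs β=10 → FL=S FR=S RL=S RR=S


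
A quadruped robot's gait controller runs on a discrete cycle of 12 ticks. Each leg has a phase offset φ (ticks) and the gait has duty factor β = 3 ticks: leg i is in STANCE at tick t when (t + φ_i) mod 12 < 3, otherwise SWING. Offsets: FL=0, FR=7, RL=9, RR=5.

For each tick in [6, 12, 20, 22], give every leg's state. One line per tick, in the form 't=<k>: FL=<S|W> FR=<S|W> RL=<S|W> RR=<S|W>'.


t=6: FL=W FR=S RL=W RR=W
t=12: FL=S FR=W RL=W RR=W
t=20: FL=W FR=W RL=W RR=S
t=22: FL=W FR=W RL=W RR=W

t=6: phase=(6,1,3,11) vs β=3 → FL=W FR=S RL=W RR=W
t=12: phase=(0,7,9,5) vs β=3 → FL=S FR=W RL=W RR=W
t=20: phase=(8,3,5,1) vs β=3 → FL=W FR=W RL=W RR=S
t=22: phase=(10,5,7,3) vs β=3 → FL=W FR=W RL=W RR=W


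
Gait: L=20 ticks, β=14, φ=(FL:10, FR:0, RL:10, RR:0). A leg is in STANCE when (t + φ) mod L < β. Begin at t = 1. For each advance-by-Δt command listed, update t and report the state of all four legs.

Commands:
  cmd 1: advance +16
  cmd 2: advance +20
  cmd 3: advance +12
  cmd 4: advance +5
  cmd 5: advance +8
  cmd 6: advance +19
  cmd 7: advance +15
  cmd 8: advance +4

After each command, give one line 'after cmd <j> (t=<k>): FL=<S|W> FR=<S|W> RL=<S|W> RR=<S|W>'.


start t=1: FL=S FR=S RL=S RR=S
cmd 1: advance +16 → t=17, phase=(7,17,7,17) → FL=S FR=W RL=S RR=W
cmd 2: advance +20 → t=37, phase=(7,17,7,17) → FL=S FR=W RL=S RR=W
cmd 3: advance +12 → t=49, phase=(19,9,19,9) → FL=W FR=S RL=W RR=S
cmd 4: advance +5 → t=54, phase=(4,14,4,14) → FL=S FR=W RL=S RR=W
cmd 5: advance +8 → t=62, phase=(12,2,12,2) → FL=S FR=S RL=S RR=S
cmd 6: advance +19 → t=81, phase=(11,1,11,1) → FL=S FR=S RL=S RR=S
cmd 7: advance +15 → t=96, phase=(6,16,6,16) → FL=S FR=W RL=S RR=W
cmd 8: advance +4 → t=100, phase=(10,0,10,0) → FL=S FR=S RL=S RR=S

after cmd 1 (t=17): FL=S FR=W RL=S RR=W
after cmd 2 (t=37): FL=S FR=W RL=S RR=W
after cmd 3 (t=49): FL=W FR=S RL=W RR=S
after cmd 4 (t=54): FL=S FR=W RL=S RR=W
after cmd 5 (t=62): FL=S FR=S RL=S RR=S
after cmd 6 (t=81): FL=S FR=S RL=S RR=S
after cmd 7 (t=96): FL=S FR=W RL=S RR=W
after cmd 8 (t=100): FL=S FR=S RL=S RR=S


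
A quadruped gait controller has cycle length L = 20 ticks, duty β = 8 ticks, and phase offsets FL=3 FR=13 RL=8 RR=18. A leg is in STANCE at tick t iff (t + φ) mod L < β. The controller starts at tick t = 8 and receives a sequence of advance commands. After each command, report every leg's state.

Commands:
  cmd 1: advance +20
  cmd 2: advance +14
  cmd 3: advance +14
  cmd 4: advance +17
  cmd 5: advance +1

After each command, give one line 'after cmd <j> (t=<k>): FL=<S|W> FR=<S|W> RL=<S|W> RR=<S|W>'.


after cmd 1 (t=28): FL=W FR=S RL=W RR=S
after cmd 2 (t=42): FL=S FR=W RL=W RR=S
after cmd 3 (t=56): FL=W FR=W RL=S RR=W
after cmd 4 (t=73): FL=W FR=S RL=S RR=W
after cmd 5 (t=74): FL=W FR=S RL=S RR=W

start t=8: FL=W FR=S RL=W RR=S
cmd 1: advance +20 → t=28, phase=(11,1,16,6) → FL=W FR=S RL=W RR=S
cmd 2: advance +14 → t=42, phase=(5,15,10,0) → FL=S FR=W RL=W RR=S
cmd 3: advance +14 → t=56, phase=(19,9,4,14) → FL=W FR=W RL=S RR=W
cmd 4: advance +17 → t=73, phase=(16,6,1,11) → FL=W FR=S RL=S RR=W
cmd 5: advance +1 → t=74, phase=(17,7,2,12) → FL=W FR=S RL=S RR=W


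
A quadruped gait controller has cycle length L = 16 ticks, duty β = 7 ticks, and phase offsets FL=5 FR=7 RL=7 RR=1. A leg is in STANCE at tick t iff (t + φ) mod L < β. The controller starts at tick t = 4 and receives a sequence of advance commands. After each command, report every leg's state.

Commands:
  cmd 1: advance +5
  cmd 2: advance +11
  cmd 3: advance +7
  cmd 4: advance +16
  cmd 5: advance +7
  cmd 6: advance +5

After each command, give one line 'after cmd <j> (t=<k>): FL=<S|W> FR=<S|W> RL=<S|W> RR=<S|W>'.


start t=4: FL=W FR=W RL=W RR=S
cmd 1: advance +5 → t=9, phase=(14,0,0,10) → FL=W FR=S RL=S RR=W
cmd 2: advance +11 → t=20, phase=(9,11,11,5) → FL=W FR=W RL=W RR=S
cmd 3: advance +7 → t=27, phase=(0,2,2,12) → FL=S FR=S RL=S RR=W
cmd 4: advance +16 → t=43, phase=(0,2,2,12) → FL=S FR=S RL=S RR=W
cmd 5: advance +7 → t=50, phase=(7,9,9,3) → FL=W FR=W RL=W RR=S
cmd 6: advance +5 → t=55, phase=(12,14,14,8) → FL=W FR=W RL=W RR=W

after cmd 1 (t=9): FL=W FR=S RL=S RR=W
after cmd 2 (t=20): FL=W FR=W RL=W RR=S
after cmd 3 (t=27): FL=S FR=S RL=S RR=W
after cmd 4 (t=43): FL=S FR=S RL=S RR=W
after cmd 5 (t=50): FL=W FR=W RL=W RR=S
after cmd 6 (t=55): FL=W FR=W RL=W RR=W


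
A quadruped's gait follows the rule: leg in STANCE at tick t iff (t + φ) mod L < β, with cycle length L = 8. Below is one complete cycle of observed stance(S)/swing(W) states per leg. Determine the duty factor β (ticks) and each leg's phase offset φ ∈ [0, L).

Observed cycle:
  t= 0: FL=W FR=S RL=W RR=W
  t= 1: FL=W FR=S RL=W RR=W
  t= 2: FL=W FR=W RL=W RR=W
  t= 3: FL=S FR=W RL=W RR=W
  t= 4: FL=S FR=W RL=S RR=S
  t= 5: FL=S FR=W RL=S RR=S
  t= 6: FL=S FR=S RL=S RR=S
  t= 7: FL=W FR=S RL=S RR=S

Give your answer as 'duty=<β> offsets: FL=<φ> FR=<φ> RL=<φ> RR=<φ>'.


duty=4 offsets: FL=5 FR=2 RL=4 RR=4

duty β = stance ticks per leg = 4
FL: stance ticks = 4; W→S at t=3 → φ=5
FR: stance ticks = 4; W→S at t=6 → φ=2
RL: stance ticks = 4; W→S at t=4 → φ=4
RR: stance ticks = 4; W→S at t=4 → φ=4


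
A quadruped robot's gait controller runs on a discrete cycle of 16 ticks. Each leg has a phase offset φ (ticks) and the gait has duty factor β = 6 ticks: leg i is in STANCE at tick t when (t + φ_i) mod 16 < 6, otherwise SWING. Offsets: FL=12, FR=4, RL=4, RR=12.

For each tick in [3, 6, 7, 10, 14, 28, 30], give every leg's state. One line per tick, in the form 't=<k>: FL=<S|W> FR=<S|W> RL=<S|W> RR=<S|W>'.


t=3: FL=W FR=W RL=W RR=W
t=6: FL=S FR=W RL=W RR=S
t=7: FL=S FR=W RL=W RR=S
t=10: FL=W FR=W RL=W RR=W
t=14: FL=W FR=S RL=S RR=W
t=28: FL=W FR=S RL=S RR=W
t=30: FL=W FR=S RL=S RR=W

t=3: phase=(15,7,7,15) vs β=6 → FL=W FR=W RL=W RR=W
t=6: phase=(2,10,10,2) vs β=6 → FL=S FR=W RL=W RR=S
t=7: phase=(3,11,11,3) vs β=6 → FL=S FR=W RL=W RR=S
t=10: phase=(6,14,14,6) vs β=6 → FL=W FR=W RL=W RR=W
t=14: phase=(10,2,2,10) vs β=6 → FL=W FR=S RL=S RR=W
t=28: phase=(8,0,0,8) vs β=6 → FL=W FR=S RL=S RR=W
t=30: phase=(10,2,2,10) vs β=6 → FL=W FR=S RL=S RR=W


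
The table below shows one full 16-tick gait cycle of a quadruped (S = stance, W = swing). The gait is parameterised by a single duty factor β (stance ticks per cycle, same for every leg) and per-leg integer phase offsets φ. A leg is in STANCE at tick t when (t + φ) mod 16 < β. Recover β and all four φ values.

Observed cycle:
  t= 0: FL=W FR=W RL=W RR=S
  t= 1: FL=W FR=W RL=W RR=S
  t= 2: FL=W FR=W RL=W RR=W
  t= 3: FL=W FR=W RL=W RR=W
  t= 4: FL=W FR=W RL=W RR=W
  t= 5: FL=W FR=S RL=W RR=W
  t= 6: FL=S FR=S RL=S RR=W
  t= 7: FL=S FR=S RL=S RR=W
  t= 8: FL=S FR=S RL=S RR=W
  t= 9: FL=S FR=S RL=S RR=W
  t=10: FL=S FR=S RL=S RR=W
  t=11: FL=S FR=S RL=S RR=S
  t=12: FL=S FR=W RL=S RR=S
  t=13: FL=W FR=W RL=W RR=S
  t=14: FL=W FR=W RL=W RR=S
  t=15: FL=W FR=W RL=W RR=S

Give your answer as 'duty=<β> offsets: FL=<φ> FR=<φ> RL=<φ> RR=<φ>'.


duty=7 offsets: FL=10 FR=11 RL=10 RR=5

duty β = stance ticks per leg = 7
FL: stance ticks = 7; W→S at t=6 → φ=10
FR: stance ticks = 7; W→S at t=5 → φ=11
RL: stance ticks = 7; W→S at t=6 → φ=10
RR: stance ticks = 7; W→S at t=11 → φ=5
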